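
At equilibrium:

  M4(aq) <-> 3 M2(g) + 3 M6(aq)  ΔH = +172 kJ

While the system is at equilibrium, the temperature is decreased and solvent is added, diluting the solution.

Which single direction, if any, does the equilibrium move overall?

cannot be determined

The forward reaction is endothermic. Lowering T favours the exothermic direction — shift to the left.
Dilution lowers every aqueous concentration by the same factor. Δn_aq = 3 − 1 = +2, so the system shifts toward the side with more dissolved moles — to the right.
The individual effects push in opposite directions; without quantitative information the net direction cannot be determined.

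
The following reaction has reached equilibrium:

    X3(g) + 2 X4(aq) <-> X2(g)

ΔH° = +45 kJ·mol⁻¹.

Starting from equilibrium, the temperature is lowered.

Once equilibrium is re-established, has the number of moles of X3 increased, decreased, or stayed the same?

increases

The forward reaction is endothermic. Lowering T favours the exothermic direction — shift to the left.
The net shift is to the left. X3 is a reactant, so its amount increases.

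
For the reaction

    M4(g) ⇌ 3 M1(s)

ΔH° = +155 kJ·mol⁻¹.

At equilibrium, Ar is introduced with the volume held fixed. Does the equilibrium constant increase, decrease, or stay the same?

unchanged

The equilibrium constant depends only on temperature. This perturbation changes neither the position of equilibrium nor K.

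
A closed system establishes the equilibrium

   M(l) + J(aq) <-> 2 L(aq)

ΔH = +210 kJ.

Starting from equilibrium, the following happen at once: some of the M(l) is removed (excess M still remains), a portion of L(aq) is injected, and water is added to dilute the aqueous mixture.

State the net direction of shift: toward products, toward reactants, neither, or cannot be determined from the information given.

cannot be determined

M is a pure liquid; its activity is 1 regardless of amount, so Q is unaffected — no shift from this change.
Adding L (aq), a product, drives the reaction to the left.
Dilution lowers every aqueous concentration by the same factor. Δn_aq = 2 − 1 = +1, so the system shifts toward the side with more dissolved moles — to the right.
The individual effects push in opposite directions; without quantitative information the net direction cannot be determined.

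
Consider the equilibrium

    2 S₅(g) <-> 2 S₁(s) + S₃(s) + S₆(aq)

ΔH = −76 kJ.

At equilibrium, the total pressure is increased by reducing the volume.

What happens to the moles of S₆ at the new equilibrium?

Gas moles: reactants 2, products 0 (Δn_gas = -2). Compression shifts the system toward the side with fewer moles of gas — to the right.
The net shift is to the right. S₆ is a product, so its amount increases.

increases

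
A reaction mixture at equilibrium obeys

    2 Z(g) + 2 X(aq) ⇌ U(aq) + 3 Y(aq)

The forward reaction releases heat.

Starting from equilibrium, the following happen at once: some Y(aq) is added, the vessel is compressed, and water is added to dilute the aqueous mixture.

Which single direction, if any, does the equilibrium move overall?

cannot be determined

Adding Y (aq), a product, drives the reaction to the left.
Gas moles: reactants 2, products 0 (Δn_gas = -2). Compression shifts the system toward the side with fewer moles of gas — to the right.
Dilution lowers every aqueous concentration by the same factor. Δn_aq = 4 − 2 = +2, so the system shifts toward the side with more dissolved moles — to the right.
The individual effects push in opposite directions; without quantitative information the net direction cannot be determined.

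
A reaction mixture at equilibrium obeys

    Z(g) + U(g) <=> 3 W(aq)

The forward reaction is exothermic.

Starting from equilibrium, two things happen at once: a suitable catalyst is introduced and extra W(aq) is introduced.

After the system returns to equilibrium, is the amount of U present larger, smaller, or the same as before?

A catalyst speeds both forward and reverse rates equally; it changes neither Q nor K — no shift from this change.
Adding W (aq), a product, drives the reaction to the left.
The net shift is to the left. U is a reactant, so its amount increases.

increases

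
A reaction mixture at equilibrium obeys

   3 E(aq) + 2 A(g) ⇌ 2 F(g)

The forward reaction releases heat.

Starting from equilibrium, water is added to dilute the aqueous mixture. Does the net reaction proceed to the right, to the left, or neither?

left

Dilution lowers every aqueous concentration by the same factor. Δn_aq = 0 − 3 = -3, so the system shifts toward the side with more dissolved moles — to the left.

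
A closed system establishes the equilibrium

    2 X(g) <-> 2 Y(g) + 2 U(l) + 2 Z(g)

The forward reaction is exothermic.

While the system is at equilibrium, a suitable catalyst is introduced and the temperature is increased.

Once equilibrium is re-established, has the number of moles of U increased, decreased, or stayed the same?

A catalyst speeds both forward and reverse rates equally; it changes neither Q nor K — no shift from this change.
The forward reaction is exothermic. Raising T favours the endothermic direction — shift to the left.
The net shift is to the left. U is a product, so its amount decreases.

decreases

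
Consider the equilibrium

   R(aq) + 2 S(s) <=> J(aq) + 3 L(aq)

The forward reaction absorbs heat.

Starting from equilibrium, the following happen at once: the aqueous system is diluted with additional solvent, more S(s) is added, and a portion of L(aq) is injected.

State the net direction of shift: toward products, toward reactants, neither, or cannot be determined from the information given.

Dilution lowers every aqueous concentration by the same factor. Δn_aq = 4 − 1 = +3, so the system shifts toward the side with more dissolved moles — to the right.
S is a pure solid; its activity is 1 regardless of amount, so Q is unaffected — no shift from this change.
Adding L (aq), a product, drives the reaction to the left.
The individual effects push in opposite directions; without quantitative information the net direction cannot be determined.

cannot be determined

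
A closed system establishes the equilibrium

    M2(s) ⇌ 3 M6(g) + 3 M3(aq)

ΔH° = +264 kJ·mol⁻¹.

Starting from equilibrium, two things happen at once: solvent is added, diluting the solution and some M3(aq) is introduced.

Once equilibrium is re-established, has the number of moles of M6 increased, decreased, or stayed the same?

Dilution lowers every aqueous concentration by the same factor. Δn_aq = 3 − 0 = +3, so the system shifts toward the side with more dissolved moles — to the right.
Adding M3 (aq), a product, drives the reaction to the left.
The two effects oppose each other, so the net shift — and hence the change in M6 — cannot be determined from the given information.

cannot be determined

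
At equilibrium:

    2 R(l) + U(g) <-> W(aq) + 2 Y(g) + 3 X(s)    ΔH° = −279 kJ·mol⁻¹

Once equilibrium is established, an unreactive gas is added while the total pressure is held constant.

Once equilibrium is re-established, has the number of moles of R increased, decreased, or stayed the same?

Adding inert gas at constant total pressure expands the volume and lowers every reacting partial pressure. With Δn_gas = 2 − 1 = +1, Q moves away from K toward the side with fewer gas moles, so the system shifts toward the side with more gas moles — to the right.
The net shift is to the right. R is a reactant, so its amount decreases.

decreases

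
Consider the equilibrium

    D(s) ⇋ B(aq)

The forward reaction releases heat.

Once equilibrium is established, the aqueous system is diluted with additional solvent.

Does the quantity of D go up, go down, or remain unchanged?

decreases

Dilution lowers every aqueous concentration by the same factor. Δn_aq = 1 − 0 = +1, so the system shifts toward the side with more dissolved moles — to the right.
The net shift is to the right. D is a reactant, so its amount decreases.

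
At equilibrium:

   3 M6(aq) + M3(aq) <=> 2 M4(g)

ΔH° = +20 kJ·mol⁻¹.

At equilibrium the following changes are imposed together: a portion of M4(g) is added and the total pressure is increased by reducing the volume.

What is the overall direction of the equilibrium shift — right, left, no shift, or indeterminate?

left

Adding M4 (g), a product, drives the reaction to the left.
Gas moles: reactants 0, products 2 (Δn_gas = +2). Compression shifts the system toward the side with fewer moles of gas — to the left.
All effects act in the same direction — net shift to the left.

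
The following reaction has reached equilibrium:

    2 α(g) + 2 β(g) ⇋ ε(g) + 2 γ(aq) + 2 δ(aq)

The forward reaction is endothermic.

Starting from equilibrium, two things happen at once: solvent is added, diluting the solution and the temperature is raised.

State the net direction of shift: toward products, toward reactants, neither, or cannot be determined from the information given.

right

Dilution lowers every aqueous concentration by the same factor. Δn_aq = 4 − 0 = +4, so the system shifts toward the side with more dissolved moles — to the right.
The forward reaction is endothermic. Raising T favours the endothermic direction — shift to the right.
All effects act in the same direction — net shift to the right.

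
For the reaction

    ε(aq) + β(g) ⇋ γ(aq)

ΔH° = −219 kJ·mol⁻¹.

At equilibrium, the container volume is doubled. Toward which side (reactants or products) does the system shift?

Gas moles: reactants 1, products 0 (Δn_gas = -1). Expansion shifts the system toward the side with more moles of gas — to the left.

left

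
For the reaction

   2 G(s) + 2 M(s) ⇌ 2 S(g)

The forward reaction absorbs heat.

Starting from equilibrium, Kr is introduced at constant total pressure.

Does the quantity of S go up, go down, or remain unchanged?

increases

Adding inert gas at constant total pressure expands the volume and lowers every reacting partial pressure. With Δn_gas = 2 − 0 = +2, Q moves away from K toward the side with fewer gas moles, so the system shifts toward the side with more gas moles — to the right.
The net shift is to the right. S is a product, so its amount increases.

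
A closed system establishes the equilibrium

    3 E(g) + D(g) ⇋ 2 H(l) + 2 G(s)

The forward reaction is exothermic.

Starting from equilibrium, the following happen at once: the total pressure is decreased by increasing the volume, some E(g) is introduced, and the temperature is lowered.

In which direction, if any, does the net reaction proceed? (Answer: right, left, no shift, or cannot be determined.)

Gas moles: reactants 4, products 0 (Δn_gas = -4). Expansion shifts the system toward the side with more moles of gas — to the left.
Adding E (g), a reactant, drives the reaction to the right.
The forward reaction is exothermic. Lowering T favours the exothermic direction — shift to the right.
The individual effects push in opposite directions; without quantitative information the net direction cannot be determined.

cannot be determined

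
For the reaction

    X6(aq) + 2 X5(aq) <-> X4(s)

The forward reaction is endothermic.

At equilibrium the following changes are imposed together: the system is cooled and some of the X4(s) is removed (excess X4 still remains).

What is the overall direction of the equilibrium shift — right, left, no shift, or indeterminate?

left

The forward reaction is endothermic. Lowering T favours the exothermic direction — shift to the left.
X4 is a pure solid; its activity is 1 regardless of amount, so Q is unaffected — no shift from this change.
Only the nonzero effect(s) matter; the net shift is to the left.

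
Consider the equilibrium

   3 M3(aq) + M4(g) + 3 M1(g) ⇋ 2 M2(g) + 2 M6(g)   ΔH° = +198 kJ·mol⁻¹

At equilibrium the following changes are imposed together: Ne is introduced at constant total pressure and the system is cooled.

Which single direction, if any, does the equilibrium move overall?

Adding inert gas at constant total pressure expands the volume, scaling every reacting partial pressure by the same factor. Δn_gas = 4 − 4 = 0, so Q is unchanged — no shift.
The forward reaction is endothermic. Lowering T favours the exothermic direction — shift to the left.
Only the nonzero effect(s) matter; the net shift is to the left.

left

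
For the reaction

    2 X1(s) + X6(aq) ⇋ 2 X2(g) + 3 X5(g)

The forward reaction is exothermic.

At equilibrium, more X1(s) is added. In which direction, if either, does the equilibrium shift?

no shift

X1 is a pure solid; its activity is 1 regardless of amount, so Q is unaffected — no shift from this change.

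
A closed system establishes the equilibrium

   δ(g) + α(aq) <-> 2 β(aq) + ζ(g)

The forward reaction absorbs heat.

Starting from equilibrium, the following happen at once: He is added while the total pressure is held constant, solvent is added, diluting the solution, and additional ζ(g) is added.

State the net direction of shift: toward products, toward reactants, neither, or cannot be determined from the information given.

cannot be determined

Adding inert gas at constant total pressure expands the volume, scaling every reacting partial pressure by the same factor. Δn_gas = 1 − 1 = 0, so Q is unchanged — no shift.
Dilution lowers every aqueous concentration by the same factor. Δn_aq = 2 − 1 = +1, so the system shifts toward the side with more dissolved moles — to the right.
Adding ζ (g), a product, drives the reaction to the left.
The individual effects push in opposite directions; without quantitative information the net direction cannot be determined.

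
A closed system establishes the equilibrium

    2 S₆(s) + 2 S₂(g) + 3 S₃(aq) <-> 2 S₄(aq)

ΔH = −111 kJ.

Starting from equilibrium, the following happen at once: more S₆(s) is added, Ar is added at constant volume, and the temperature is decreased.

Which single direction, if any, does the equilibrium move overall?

right

S₆ is a pure solid; its activity is 1 regardless of amount, so Q is unaffected — no shift from this change.
At constant volume, adding an inert gas leaves every reacting species' partial pressure unchanged, so Q is unchanged — no shift from this change.
The forward reaction is exothermic. Lowering T favours the exothermic direction — shift to the right.
Only the nonzero effect(s) matter; the net shift is to the right.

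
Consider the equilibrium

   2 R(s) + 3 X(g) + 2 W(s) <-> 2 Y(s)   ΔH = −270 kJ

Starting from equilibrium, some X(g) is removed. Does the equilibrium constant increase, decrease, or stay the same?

The equilibrium constant depends only on temperature. This perturbation may move the position of equilibrium, but since T is unchanged, K itself is unchanged.

unchanged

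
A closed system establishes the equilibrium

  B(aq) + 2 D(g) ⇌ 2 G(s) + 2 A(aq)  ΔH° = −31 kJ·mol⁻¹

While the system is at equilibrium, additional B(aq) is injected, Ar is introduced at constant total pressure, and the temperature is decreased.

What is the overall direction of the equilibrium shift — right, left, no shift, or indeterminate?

Adding B (aq), a reactant, drives the reaction to the right.
Adding inert gas at constant total pressure expands the volume and lowers every reacting partial pressure. With Δn_gas = 0 − 2 = -2, Q moves away from K toward the side with fewer gas moles, so the system shifts toward the side with more gas moles — to the left.
The forward reaction is exothermic. Lowering T favours the exothermic direction — shift to the right.
The individual effects push in opposite directions; without quantitative information the net direction cannot be determined.

cannot be determined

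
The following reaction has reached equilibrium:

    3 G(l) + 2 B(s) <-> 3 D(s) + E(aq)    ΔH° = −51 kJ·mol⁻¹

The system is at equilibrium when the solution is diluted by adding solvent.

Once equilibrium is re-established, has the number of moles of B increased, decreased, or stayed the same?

decreases

Dilution lowers every aqueous concentration by the same factor. Δn_aq = 1 − 0 = +1, so the system shifts toward the side with more dissolved moles — to the right.
The net shift is to the right. B is a reactant, so its amount decreases.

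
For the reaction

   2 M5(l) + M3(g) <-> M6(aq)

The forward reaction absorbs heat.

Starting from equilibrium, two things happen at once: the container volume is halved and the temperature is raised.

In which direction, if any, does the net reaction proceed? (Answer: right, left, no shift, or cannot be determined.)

Gas moles: reactants 1, products 0 (Δn_gas = -1). Compression shifts the system toward the side with fewer moles of gas — to the right.
The forward reaction is endothermic. Raising T favours the endothermic direction — shift to the right.
All effects act in the same direction — net shift to the right.

right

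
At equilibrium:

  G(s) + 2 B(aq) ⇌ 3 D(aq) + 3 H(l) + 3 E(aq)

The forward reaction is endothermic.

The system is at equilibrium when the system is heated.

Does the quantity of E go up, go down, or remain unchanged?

The forward reaction is endothermic. Raising T favours the endothermic direction — shift to the right.
The net shift is to the right. E is a product, so its amount increases.

increases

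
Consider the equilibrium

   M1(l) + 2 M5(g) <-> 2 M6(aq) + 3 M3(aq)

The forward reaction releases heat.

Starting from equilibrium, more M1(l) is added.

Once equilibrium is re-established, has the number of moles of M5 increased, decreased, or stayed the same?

M1 is a pure liquid; its activity is 1 regardless of amount, so Q is unaffected — no shift from this change.
No net shift occurs, so the amount of M5 is unchanged.

unchanged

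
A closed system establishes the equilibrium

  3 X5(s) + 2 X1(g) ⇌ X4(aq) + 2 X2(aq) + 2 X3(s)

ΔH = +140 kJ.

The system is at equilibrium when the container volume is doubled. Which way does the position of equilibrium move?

left

Gas moles: reactants 2, products 0 (Δn_gas = -2). Expansion shifts the system toward the side with more moles of gas — to the left.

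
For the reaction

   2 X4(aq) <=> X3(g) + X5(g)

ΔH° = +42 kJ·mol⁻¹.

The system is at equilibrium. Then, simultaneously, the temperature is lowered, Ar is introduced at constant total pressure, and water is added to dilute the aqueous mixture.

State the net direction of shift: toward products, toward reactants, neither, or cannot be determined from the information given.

cannot be determined

The forward reaction is endothermic. Lowering T favours the exothermic direction — shift to the left.
Adding inert gas at constant total pressure expands the volume and lowers every reacting partial pressure. With Δn_gas = 2 − 0 = +2, Q moves away from K toward the side with fewer gas moles, so the system shifts toward the side with more gas moles — to the right.
Dilution lowers every aqueous concentration by the same factor. Δn_aq = 0 − 2 = -2, so the system shifts toward the side with more dissolved moles — to the left.
The individual effects push in opposite directions; without quantitative information the net direction cannot be determined.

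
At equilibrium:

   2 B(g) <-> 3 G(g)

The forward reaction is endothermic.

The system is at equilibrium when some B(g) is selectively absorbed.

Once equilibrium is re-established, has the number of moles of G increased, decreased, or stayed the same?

decreases

Removing B (g), a reactant, drives the reaction to the left.
The net shift is to the left. G is a product, so its amount decreases.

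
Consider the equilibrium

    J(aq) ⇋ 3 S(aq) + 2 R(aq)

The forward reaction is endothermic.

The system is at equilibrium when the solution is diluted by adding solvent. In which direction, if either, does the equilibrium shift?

right

Dilution lowers every aqueous concentration by the same factor. Δn_aq = 5 − 1 = +4, so the system shifts toward the side with more dissolved moles — to the right.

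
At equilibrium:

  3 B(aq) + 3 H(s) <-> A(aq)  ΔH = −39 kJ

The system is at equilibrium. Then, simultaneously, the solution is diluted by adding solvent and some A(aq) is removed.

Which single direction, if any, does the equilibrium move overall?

cannot be determined

Dilution lowers every aqueous concentration by the same factor. Δn_aq = 1 − 3 = -2, so the system shifts toward the side with more dissolved moles — to the left.
Removing A (aq), a product, drives the reaction to the right.
The individual effects push in opposite directions; without quantitative information the net direction cannot be determined.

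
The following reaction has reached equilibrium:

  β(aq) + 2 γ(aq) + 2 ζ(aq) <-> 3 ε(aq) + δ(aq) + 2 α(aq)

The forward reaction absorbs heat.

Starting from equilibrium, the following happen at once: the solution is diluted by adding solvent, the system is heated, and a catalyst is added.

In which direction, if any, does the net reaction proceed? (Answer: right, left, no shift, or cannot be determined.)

Dilution lowers every aqueous concentration by the same factor. Δn_aq = 6 − 5 = +1, so the system shifts toward the side with more dissolved moles — to the right.
The forward reaction is endothermic. Raising T favours the endothermic direction — shift to the right.
A catalyst speeds both forward and reverse rates equally; it changes neither Q nor K — no shift from this change.
Only the nonzero effect(s) matter; the net shift is to the right.

right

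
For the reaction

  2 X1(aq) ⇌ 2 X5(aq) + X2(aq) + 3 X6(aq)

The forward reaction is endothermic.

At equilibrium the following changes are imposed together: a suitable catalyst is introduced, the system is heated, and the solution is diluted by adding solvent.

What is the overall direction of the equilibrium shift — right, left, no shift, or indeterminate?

right

A catalyst speeds both forward and reverse rates equally; it changes neither Q nor K — no shift from this change.
The forward reaction is endothermic. Raising T favours the endothermic direction — shift to the right.
Dilution lowers every aqueous concentration by the same factor. Δn_aq = 6 − 2 = +4, so the system shifts toward the side with more dissolved moles — to the right.
Only the nonzero effect(s) matter; the net shift is to the right.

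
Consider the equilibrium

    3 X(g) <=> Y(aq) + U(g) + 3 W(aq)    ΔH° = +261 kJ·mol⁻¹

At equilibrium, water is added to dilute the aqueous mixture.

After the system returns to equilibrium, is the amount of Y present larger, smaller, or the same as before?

increases

Dilution lowers every aqueous concentration by the same factor. Δn_aq = 4 − 0 = +4, so the system shifts toward the side with more dissolved moles — to the right.
The net shift is to the right. Y is a product, so its amount increases.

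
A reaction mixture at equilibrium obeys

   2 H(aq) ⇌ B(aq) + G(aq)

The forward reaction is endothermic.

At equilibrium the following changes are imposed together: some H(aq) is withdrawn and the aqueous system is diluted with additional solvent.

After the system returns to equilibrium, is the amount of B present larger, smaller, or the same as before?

decreases

Removing H (aq), a reactant, drives the reaction to the left.
Dilution scales every aqueous concentration by the same factor. Δn_aq = 2 − 2 = 0, so Q is unchanged — no shift.
The net shift is to the left. B is a product, so its amount decreases.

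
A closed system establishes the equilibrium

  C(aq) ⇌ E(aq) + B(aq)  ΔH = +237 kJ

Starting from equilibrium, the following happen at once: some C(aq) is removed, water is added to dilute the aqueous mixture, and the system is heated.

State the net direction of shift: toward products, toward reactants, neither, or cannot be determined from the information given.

cannot be determined

Removing C (aq), a reactant, drives the reaction to the left.
Dilution lowers every aqueous concentration by the same factor. Δn_aq = 2 − 1 = +1, so the system shifts toward the side with more dissolved moles — to the right.
The forward reaction is endothermic. Raising T favours the endothermic direction — shift to the right.
The individual effects push in opposite directions; without quantitative information the net direction cannot be determined.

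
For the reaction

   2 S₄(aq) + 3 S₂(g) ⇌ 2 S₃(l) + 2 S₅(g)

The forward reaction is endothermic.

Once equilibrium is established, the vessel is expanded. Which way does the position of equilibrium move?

Gas moles: reactants 3, products 2 (Δn_gas = -1). Expansion shifts the system toward the side with more moles of gas — to the left.

left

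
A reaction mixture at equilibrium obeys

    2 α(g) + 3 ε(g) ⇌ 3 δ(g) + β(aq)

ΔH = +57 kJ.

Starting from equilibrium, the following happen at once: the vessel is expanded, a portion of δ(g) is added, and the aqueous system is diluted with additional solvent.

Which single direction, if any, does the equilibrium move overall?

Gas moles: reactants 5, products 3 (Δn_gas = -2). Expansion shifts the system toward the side with more moles of gas — to the left.
Adding δ (g), a product, drives the reaction to the left.
Dilution lowers every aqueous concentration by the same factor. Δn_aq = 1 − 0 = +1, so the system shifts toward the side with more dissolved moles — to the right.
The individual effects push in opposite directions; without quantitative information the net direction cannot be determined.

cannot be determined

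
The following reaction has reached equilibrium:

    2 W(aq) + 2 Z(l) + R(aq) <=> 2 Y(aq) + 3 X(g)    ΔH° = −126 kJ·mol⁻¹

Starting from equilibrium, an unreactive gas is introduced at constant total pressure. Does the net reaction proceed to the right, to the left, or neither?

Adding inert gas at constant total pressure expands the volume and lowers every reacting partial pressure. With Δn_gas = 3 − 0 = +3, Q moves away from K toward the side with fewer gas moles, so the system shifts toward the side with more gas moles — to the right.

right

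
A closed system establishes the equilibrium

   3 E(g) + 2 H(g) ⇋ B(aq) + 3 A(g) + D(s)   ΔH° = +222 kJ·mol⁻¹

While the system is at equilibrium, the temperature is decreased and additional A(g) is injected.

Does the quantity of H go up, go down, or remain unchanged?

increases

The forward reaction is endothermic. Lowering T favours the exothermic direction — shift to the left.
Adding A (g), a product, drives the reaction to the left.
The net shift is to the left. H is a reactant, so its amount increases.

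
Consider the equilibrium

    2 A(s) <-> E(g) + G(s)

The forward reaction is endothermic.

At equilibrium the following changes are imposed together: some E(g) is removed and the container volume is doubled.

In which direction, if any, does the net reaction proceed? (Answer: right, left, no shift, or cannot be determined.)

right

Removing E (g), a product, drives the reaction to the right.
Gas moles: reactants 0, products 1 (Δn_gas = +1). Expansion shifts the system toward the side with more moles of gas — to the right.
All effects act in the same direction — net shift to the right.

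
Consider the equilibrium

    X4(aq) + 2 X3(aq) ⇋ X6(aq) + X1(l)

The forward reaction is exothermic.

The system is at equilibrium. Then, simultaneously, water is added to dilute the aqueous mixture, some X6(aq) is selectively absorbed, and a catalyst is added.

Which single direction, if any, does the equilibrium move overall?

cannot be determined

Dilution lowers every aqueous concentration by the same factor. Δn_aq = 1 − 3 = -2, so the system shifts toward the side with more dissolved moles — to the left.
Removing X6 (aq), a product, drives the reaction to the right.
A catalyst speeds both forward and reverse rates equally; it changes neither Q nor K — no shift from this change.
The individual effects push in opposite directions; without quantitative information the net direction cannot be determined.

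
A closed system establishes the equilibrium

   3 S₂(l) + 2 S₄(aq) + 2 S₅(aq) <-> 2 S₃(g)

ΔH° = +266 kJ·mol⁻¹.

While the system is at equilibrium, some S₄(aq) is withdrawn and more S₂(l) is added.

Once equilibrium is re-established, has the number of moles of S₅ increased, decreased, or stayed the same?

Removing S₄ (aq), a reactant, drives the reaction to the left.
S₂ is a pure liquid; its activity is 1 regardless of amount, so Q is unaffected — no shift from this change.
The net shift is to the left. S₅ is a reactant, so its amount increases.

increases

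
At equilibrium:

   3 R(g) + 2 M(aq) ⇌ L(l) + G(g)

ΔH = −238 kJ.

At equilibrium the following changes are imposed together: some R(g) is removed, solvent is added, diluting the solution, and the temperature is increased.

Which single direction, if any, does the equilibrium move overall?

left

Removing R (g), a reactant, drives the reaction to the left.
Dilution lowers every aqueous concentration by the same factor. Δn_aq = 0 − 2 = -2, so the system shifts toward the side with more dissolved moles — to the left.
The forward reaction is exothermic. Raising T favours the endothermic direction — shift to the left.
All effects act in the same direction — net shift to the left.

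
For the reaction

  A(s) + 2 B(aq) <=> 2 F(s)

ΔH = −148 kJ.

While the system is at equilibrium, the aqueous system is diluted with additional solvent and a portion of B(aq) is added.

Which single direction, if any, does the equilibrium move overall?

Dilution lowers every aqueous concentration by the same factor. Δn_aq = 0 − 2 = -2, so the system shifts toward the side with more dissolved moles — to the left.
Adding B (aq), a reactant, drives the reaction to the right.
The individual effects push in opposite directions; without quantitative information the net direction cannot be determined.

cannot be determined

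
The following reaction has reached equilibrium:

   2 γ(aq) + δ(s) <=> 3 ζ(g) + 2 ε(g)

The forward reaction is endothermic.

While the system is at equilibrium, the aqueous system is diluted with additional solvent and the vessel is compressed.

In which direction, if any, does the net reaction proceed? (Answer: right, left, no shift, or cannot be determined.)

left

Dilution lowers every aqueous concentration by the same factor. Δn_aq = 0 − 2 = -2, so the system shifts toward the side with more dissolved moles — to the left.
Gas moles: reactants 0, products 5 (Δn_gas = +5). Compression shifts the system toward the side with fewer moles of gas — to the left.
All effects act in the same direction — net shift to the left.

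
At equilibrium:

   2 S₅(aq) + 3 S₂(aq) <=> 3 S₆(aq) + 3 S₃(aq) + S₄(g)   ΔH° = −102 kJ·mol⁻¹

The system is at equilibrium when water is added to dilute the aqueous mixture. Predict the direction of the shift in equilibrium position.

right

Dilution lowers every aqueous concentration by the same factor. Δn_aq = 6 − 5 = +1, so the system shifts toward the side with more dissolved moles — to the right.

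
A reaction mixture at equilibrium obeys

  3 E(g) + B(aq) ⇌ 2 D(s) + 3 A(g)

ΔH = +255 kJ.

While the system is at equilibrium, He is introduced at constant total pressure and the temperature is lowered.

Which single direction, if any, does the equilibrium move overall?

left

Adding inert gas at constant total pressure expands the volume, scaling every reacting partial pressure by the same factor. Δn_gas = 3 − 3 = 0, so Q is unchanged — no shift.
The forward reaction is endothermic. Lowering T favours the exothermic direction — shift to the left.
Only the nonzero effect(s) matter; the net shift is to the left.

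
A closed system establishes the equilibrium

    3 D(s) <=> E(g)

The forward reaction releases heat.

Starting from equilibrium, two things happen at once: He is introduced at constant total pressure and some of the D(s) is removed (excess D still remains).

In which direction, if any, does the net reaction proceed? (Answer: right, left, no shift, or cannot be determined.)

right

Adding inert gas at constant total pressure expands the volume and lowers every reacting partial pressure. With Δn_gas = 1 − 0 = +1, Q moves away from K toward the side with fewer gas moles, so the system shifts toward the side with more gas moles — to the right.
D is a pure solid; its activity is 1 regardless of amount, so Q is unaffected — no shift from this change.
Only the nonzero effect(s) matter; the net shift is to the right.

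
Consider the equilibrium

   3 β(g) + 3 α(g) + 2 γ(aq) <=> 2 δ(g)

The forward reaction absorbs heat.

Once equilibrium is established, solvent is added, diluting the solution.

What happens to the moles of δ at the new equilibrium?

decreases

Dilution lowers every aqueous concentration by the same factor. Δn_aq = 0 − 2 = -2, so the system shifts toward the side with more dissolved moles — to the left.
The net shift is to the left. δ is a product, so its amount decreases.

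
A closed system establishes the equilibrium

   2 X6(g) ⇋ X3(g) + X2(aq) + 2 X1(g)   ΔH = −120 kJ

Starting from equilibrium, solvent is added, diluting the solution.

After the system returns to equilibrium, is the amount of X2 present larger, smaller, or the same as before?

Dilution lowers every aqueous concentration by the same factor. Δn_aq = 1 − 0 = +1, so the system shifts toward the side with more dissolved moles — to the right.
The net shift is to the right. X2 is a product, so its amount increases.

increases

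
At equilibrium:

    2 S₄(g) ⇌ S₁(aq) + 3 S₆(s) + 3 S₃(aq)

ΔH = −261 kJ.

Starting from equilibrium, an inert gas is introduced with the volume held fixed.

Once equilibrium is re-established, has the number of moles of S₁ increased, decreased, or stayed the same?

unchanged

At constant volume, adding an inert gas leaves every reacting species' partial pressure unchanged, so Q is unchanged — no shift from this change.
No net shift occurs, so the amount of S₁ is unchanged.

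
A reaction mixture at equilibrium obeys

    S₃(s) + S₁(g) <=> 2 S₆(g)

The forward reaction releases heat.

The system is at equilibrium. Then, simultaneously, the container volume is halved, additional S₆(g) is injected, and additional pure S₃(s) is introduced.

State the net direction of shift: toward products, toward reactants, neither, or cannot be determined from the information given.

Gas moles: reactants 1, products 2 (Δn_gas = +1). Compression shifts the system toward the side with fewer moles of gas — to the left.
Adding S₆ (g), a product, drives the reaction to the left.
S₃ is a pure solid; its activity is 1 regardless of amount, so Q is unaffected — no shift from this change.
Only the nonzero effect(s) matter; the net shift is to the left.

left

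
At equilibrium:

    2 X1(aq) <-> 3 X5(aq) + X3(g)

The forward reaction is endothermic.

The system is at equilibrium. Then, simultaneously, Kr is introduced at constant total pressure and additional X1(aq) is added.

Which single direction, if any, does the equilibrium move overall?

Adding inert gas at constant total pressure expands the volume and lowers every reacting partial pressure. With Δn_gas = 1 − 0 = +1, Q moves away from K toward the side with fewer gas moles, so the system shifts toward the side with more gas moles — to the right.
Adding X1 (aq), a reactant, drives the reaction to the right.
All effects act in the same direction — net shift to the right.

right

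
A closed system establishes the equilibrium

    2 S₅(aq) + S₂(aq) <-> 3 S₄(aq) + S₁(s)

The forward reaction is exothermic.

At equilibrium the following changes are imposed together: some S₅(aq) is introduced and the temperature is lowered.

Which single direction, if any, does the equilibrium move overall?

right

Adding S₅ (aq), a reactant, drives the reaction to the right.
The forward reaction is exothermic. Lowering T favours the exothermic direction — shift to the right.
All effects act in the same direction — net shift to the right.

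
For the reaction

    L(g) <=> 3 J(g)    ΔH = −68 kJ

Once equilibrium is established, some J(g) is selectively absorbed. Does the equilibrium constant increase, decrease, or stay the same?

unchanged

The equilibrium constant depends only on temperature. This perturbation may move the position of equilibrium, but since T is unchanged, K itself is unchanged.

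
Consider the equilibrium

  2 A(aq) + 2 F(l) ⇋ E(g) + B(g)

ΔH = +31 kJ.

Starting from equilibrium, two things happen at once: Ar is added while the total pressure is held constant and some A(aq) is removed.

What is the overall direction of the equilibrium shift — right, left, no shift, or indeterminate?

cannot be determined

Adding inert gas at constant total pressure expands the volume and lowers every reacting partial pressure. With Δn_gas = 2 − 0 = +2, Q moves away from K toward the side with fewer gas moles, so the system shifts toward the side with more gas moles — to the right.
Removing A (aq), a reactant, drives the reaction to the left.
The individual effects push in opposite directions; without quantitative information the net direction cannot be determined.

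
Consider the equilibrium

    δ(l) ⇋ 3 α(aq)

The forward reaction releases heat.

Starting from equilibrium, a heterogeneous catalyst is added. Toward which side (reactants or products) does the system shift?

no shift

A catalyst speeds both forward and reverse rates equally; it changes neither Q nor K — no shift from this change.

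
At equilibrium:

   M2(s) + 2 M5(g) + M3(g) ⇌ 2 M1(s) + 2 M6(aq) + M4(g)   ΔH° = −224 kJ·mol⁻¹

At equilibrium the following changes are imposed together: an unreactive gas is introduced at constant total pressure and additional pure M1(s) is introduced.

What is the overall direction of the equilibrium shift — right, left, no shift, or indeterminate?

Adding inert gas at constant total pressure expands the volume and lowers every reacting partial pressure. With Δn_gas = 1 − 3 = -2, Q moves away from K toward the side with fewer gas moles, so the system shifts toward the side with more gas moles — to the left.
M1 is a pure solid; its activity is 1 regardless of amount, so Q is unaffected — no shift from this change.
Only the nonzero effect(s) matter; the net shift is to the left.

left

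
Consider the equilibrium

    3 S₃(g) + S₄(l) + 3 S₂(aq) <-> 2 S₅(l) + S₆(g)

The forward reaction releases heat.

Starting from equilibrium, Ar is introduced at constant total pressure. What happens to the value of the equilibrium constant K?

unchanged

The equilibrium constant depends only on temperature. This perturbation may move the position of equilibrium, but since T is unchanged, K itself is unchanged.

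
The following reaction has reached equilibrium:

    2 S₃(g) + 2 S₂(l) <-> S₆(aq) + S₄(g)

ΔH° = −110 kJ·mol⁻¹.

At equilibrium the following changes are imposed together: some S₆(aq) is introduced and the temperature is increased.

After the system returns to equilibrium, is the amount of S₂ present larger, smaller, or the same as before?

increases

Adding S₆ (aq), a product, drives the reaction to the left.
The forward reaction is exothermic. Raising T favours the endothermic direction — shift to the left.
The net shift is to the left. S₂ is a reactant, so its amount increases.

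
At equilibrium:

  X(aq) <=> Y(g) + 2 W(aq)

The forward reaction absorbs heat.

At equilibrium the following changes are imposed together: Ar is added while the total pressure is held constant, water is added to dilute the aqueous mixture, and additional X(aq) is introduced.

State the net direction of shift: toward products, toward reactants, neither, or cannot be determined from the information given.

Adding inert gas at constant total pressure expands the volume and lowers every reacting partial pressure. With Δn_gas = 1 − 0 = +1, Q moves away from K toward the side with fewer gas moles, so the system shifts toward the side with more gas moles — to the right.
Dilution lowers every aqueous concentration by the same factor. Δn_aq = 2 − 1 = +1, so the system shifts toward the side with more dissolved moles — to the right.
Adding X (aq), a reactant, drives the reaction to the right.
All effects act in the same direction — net shift to the right.

right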